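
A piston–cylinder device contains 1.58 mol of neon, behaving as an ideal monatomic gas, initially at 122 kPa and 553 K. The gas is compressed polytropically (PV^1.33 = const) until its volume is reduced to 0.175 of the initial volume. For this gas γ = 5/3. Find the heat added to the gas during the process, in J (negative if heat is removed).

V₁ = nRT₁/P₁ = 1.58×8.314×553/122 = 59.5 L.
Polytropic n=1.33: T₂ = T₁(V₁/V₂)^(n−1) = 553×(5.71)^0.33 = 983 K; P₂ = P₁(V₁/V₂)^n = 1240 kPa.
W = (P₁V₁−P₂V₂)/(n−1) = (122×59.5−1240×10.4)/0.33 = -17100 J.
ΔU = nCvΔT = 1.58×12.5×(983−553) = 8470 J.
Q = ΔU + W = -8640 J.

-8640 J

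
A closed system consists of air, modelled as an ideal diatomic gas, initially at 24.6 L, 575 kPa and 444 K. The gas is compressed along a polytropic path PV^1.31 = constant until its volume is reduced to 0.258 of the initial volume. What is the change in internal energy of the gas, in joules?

18500 J

n = P₁V₁/(RT₁) = 575×24.6/(8.314×444) = 3.83 mol.
Polytropic n=1.31: T₂ = T₁(V₁/V₂)^(n−1) = 444×(3.88)^0.31 = 676 K; P₂ = P₁(V₁/V₂)^n = 3390 kPa.
For an ideal gas ΔU = nCvΔT with Cv = (5/2)R = 20.8 J/(mol·K).
ΔU = 3.83×20.8×(676−444) = 18500 J.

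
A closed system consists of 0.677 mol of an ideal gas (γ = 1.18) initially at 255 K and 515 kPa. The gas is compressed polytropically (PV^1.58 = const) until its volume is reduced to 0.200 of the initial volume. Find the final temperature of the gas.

V₁ = nRT₁/P₁ = 0.677×8.314×255/515 = 2.79 L.
Polytropic n=1.58: T₂ = T₁(V₁/V₂)^(n−1) = 255×(5.00)^0.58 = 649 K; P₂ = P₁(V₁/V₂)^n = 6550 kPa.

649 K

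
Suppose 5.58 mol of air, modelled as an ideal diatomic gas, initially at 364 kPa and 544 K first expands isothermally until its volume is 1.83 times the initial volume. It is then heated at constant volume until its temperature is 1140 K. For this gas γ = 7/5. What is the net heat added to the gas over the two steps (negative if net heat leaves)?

84400 J

V₁ = nRT₁/P₁ = 5.58×8.314×544/364 = 69.3 L.
Step 1 — Isothermal: T stays 544 K; PV = const ⇒ V₂ = 127 L, P₂ = 199 kPa.
ΔU = 0 (ideal gas, T constant).
W = nRT ln(V₂/V₁) = 5.58×8.314×544×ln(1.83) = 15300 J.
Q = ΔU + W = 15300 J.
State after step 1: P = 199 kPa, V = 127 L, T = 544 K.
Step 2 — Isochoric: V stays 127 L; P/T = const ⇒ T₂ = 1140 K, P₂ = 417 kPa.
W = 0 (no volume change).
ΔU = nCvΔT = 5.58×20.8×(1140−544) = 69100 J.
Q = ΔU = 69100 J.
Net over both steps: W = 15300 J, Q = 84400 J, ΔU = 69100 J.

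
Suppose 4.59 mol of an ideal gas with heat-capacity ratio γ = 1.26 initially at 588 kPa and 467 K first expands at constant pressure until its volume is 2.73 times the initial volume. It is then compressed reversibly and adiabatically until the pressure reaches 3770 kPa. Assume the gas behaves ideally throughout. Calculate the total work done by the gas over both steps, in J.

V₁ = nRT₁/P₁ = 4.59×8.314×467/588 = 30.3 L.
Step 1 — Isobaric: P stays 588 kPa; V/T = const ⇒ T₂ = 1270 K, V₂ = 82.7 L.
W = PΔV = 588×(82.7−30.3) kPa·L = 30800 J.
ΔU = nCvΔT = 4.59×32.0×(1270−467) = 119000 J.
Q = ΔU + W = nCpΔT = 149000 J.
State after step 1: P = 588 kPa, V = 82.7 L, T = 1270 K.
Step 2 — Adiabatic: T₂/T₁ = (P₂/P₁)^((γ−1)/γ) ⇒ T₂ = 1270×(6.41)^0.206 = 1870 K; V₂ = 18.9 L.
ΔU = nCvΔT = 4.59×32.0×(1870−1270) = 87400 J.
Q = 0 for an adiabatic process, so W = −ΔU = -87400 J.
Net over both steps: W = -56600 J, Q = 149000 J, ΔU = 206000 J.

-56600 J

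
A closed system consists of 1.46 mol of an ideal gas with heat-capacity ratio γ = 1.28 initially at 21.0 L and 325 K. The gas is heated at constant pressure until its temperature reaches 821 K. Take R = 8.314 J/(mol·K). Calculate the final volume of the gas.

53.0 L

P₁ = nRT₁/V₁ = 1.46×8.314×325/21.0 = 188 kPa.
Isobaric: P stays 188 kPa; V/T = const ⇒ T₂ = 821 K, V₂ = 53.0 L.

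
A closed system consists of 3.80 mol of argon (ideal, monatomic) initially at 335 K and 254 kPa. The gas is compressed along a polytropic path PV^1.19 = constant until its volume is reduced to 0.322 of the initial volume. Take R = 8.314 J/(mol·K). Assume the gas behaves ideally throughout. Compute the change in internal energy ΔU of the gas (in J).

3810 J

V₁ = nRT₁/P₁ = 3.80×8.314×335/254 = 41.7 L.
Polytropic n=1.19: T₂ = T₁(V₁/V₂)^(n−1) = 335×(3.11)^0.19 = 415 K; P₂ = P₁(V₁/V₂)^n = 978 kPa.
For an ideal gas ΔU = nCvΔT with Cv = (3/2)R = 12.5 J/(mol·K).
ΔU = 3.80×12.5×(415−335) = 3810 J.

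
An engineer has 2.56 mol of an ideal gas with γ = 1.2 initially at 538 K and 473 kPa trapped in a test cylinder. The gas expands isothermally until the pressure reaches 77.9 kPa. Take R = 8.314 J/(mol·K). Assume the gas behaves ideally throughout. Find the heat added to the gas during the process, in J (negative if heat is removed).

20700 J

V₁ = nRT₁/P₁ = 2.56×8.314×538/473 = 24.2 L.
Isothermal: T stays 538 K; PV = const ⇒ V₂ = 147 L, P₂ = 77.9 kPa.
ΔU = 0 (ideal gas, T constant).
W = nRT ln(V₂/V₁) = 2.56×8.314×538×ln(6.07) = 20700 J.
Q = ΔU + W = 20700 J.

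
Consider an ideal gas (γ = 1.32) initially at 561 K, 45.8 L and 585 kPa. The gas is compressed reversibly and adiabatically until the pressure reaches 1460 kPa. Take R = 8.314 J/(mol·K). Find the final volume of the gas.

22.9 L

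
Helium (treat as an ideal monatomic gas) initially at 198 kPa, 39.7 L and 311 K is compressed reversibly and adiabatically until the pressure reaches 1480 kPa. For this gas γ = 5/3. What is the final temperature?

Adiabatic: T₂/T₁ = (P₂/P₁)^((γ−1)/γ) ⇒ T₂ = 311×(7.47)^0.400 = 695 K; V₂ = 11.9 L.

695 K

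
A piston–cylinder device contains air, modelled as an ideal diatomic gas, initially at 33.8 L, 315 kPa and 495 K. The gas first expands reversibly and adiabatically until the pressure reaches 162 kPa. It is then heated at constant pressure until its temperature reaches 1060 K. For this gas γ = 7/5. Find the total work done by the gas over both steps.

18600 J

n = P₁V₁/(RT₁) = 315×33.8/(8.314×495) = 2.59 mol.
Step 1 — Adiabatic: T₂/T₁ = (P₂/P₁)^((γ−1)/γ) ⇒ T₂ = 495×(0.514)^0.286 = 409 K; V₂ = 54.3 L.
ΔU = nCvΔT = 2.59×20.8×(409−495) = -4610 J.
Q = 0 for an adiabatic process, so W = −ΔU = 4610 J.
State after step 1: P = 162 kPa, V = 54.3 L, T = 409 K.
Step 2 — Isobaric: P stays 162 kPa; V/T = const ⇒ T₂ = 1060 K, V₂ = 141 L.
W = PΔV = 162×(141−54.3) kPa·L = 14000 J.
ΔU = nCvΔT = 2.59×20.8×(1060−409) = 35000 J.
Q = ΔU + W = nCpΔT = 49000 J.
Net over both steps: W = 18600 J, Q = 49000 J, ΔU = 30400 J.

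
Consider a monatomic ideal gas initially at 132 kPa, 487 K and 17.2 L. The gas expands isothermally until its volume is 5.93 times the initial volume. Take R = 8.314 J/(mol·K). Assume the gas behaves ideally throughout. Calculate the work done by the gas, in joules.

n = P₁V₁/(RT₁) = 132×17.2/(8.314×487) = 0.561 mol.
Isothermal: T stays 487 K; PV = const ⇒ V₂ = 102 L, P₂ = 22.3 kPa.
W = nRT ln(V₂/V₁) = 0.561×8.314×487×ln(5.93) = 4040 J.

4040 J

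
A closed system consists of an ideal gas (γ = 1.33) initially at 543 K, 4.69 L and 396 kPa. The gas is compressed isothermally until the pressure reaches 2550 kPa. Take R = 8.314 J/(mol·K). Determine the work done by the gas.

n = P₁V₁/(RT₁) = 396×4.69/(8.314×543) = 0.411 mol.
Isothermal: T stays 543 K; PV = const ⇒ V₂ = 0.728 L, P₂ = 2550 kPa.
W = nRT ln(V₂/V₁) = 0.411×8.314×543×ln(0.155) = -3460 J.

-3460 J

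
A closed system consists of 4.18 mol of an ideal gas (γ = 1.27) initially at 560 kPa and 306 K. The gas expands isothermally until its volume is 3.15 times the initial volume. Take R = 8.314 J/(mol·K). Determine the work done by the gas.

12200 J

V₁ = nRT₁/P₁ = 4.18×8.314×306/560 = 19.0 L.
Isothermal: T stays 306 K; PV = const ⇒ V₂ = 59.8 L, P₂ = 178 kPa.
W = nRT ln(V₂/V₁) = 4.18×8.314×306×ln(3.15) = 12200 J.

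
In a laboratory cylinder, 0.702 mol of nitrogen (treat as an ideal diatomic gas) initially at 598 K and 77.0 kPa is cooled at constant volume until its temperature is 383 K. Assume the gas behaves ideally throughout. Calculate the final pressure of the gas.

49.3 kPa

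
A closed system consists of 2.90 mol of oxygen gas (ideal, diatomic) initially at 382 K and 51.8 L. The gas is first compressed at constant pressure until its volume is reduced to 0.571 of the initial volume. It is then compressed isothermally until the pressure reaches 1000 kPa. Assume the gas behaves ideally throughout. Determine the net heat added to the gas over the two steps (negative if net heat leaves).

P₁ = nRT₁/V₁ = 2.90×8.314×382/51.8 = 178 kPa.
Step 1 — Isobaric: P stays 178 kPa; V/T = const ⇒ T₂ = 218 K, V₂ = 29.6 L.
W = PΔV = 178×(29.6−51.8) kPa·L = -3950 J.
ΔU = nCvΔT = 2.90×20.8×(218−382) = -9880 J.
Q = ΔU + W = nCpΔT = -13800 J.
State after step 1: P = 178 kPa, V = 29.6 L, T = 218 K.
Step 2 — Isothermal: T stays 218 K; PV = const ⇒ V₂ = 5.26 L, P₂ = 1000 kPa.
ΔU = 0 (ideal gas, T constant).
W = nRT ln(V₂/V₁) = 2.90×8.314×218×ln(0.178) = -9080 J.
Q = ΔU + W = -9080 J.
Net over both steps: W = -13000 J, Q = -22900 J, ΔU = -9880 J.

-22900 J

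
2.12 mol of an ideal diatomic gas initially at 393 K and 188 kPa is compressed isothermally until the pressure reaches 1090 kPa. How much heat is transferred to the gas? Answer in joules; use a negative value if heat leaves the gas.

-12200 J

V₁ = nRT₁/P₁ = 2.12×8.314×393/188 = 36.8 L.
Isothermal: T stays 393 K; PV = const ⇒ V₂ = 6.35 L, P₂ = 1090 kPa.
ΔU = 0 (ideal gas, T constant).
W = nRT ln(V₂/V₁) = 2.12×8.314×393×ln(0.172) = -12200 J.
Q = ΔU + W = -12200 J.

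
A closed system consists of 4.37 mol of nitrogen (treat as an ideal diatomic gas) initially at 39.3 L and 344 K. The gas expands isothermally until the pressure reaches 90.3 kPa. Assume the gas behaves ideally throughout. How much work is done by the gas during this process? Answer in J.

P₁ = nRT₁/V₁ = 4.37×8.314×344/39.3 = 318 kPa.
Isothermal: T stays 344 K; PV = const ⇒ V₂ = 138 L, P₂ = 90.3 kPa.
W = nRT ln(V₂/V₁) = 4.37×8.314×344×ln(3.52) = 15700 J.

15700 J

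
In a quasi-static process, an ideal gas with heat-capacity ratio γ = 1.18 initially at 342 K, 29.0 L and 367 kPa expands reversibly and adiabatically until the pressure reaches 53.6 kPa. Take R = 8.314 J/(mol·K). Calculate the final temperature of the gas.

255 K

Adiabatic: T₂/T₁ = (P₂/P₁)^((γ−1)/γ) ⇒ T₂ = 342×(0.146)^0.153 = 255 K; V₂ = 148 L.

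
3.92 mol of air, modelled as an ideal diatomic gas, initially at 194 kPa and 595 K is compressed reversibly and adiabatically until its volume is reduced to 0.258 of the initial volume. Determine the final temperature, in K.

1020 K

V₁ = nRT₁/P₁ = 3.92×8.314×595/194 = 100 L.
Adiabatic: TV^(γ−1) = const ⇒ T₂ = 595×(3.88)^0.400 = 1020 K; PV^γ = const ⇒ P₂ = 1290 kPa.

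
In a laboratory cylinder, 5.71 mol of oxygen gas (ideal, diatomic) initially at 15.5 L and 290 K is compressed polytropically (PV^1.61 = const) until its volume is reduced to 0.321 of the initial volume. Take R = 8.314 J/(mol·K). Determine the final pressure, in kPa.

5530 kPa

P₁ = nRT₁/V₁ = 5.71×8.314×290/15.5 = 888 kPa.
Polytropic n=1.61: T₂ = T₁(V₁/V₂)^(n−1) = 290×(3.12)^0.61 = 580 K; P₂ = P₁(V₁/V₂)^n = 5530 kPa.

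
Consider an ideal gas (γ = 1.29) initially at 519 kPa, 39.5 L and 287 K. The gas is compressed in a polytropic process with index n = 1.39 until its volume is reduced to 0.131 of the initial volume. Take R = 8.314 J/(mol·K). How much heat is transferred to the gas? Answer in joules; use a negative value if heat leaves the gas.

n = P₁V₁/(RT₁) = 519×39.5/(8.314×287) = 8.59 mol.
Polytropic n=1.39: T₂ = T₁(V₁/V₂)^(n−1) = 287×(7.63)^0.39 = 634 K; P₂ = P₁(V₁/V₂)^n = 8750 kPa.
W = (P₁V₁−P₂V₂)/(n−1) = (519×39.5−8750×5.17)/0.39 = -63600 J.
ΔU = nCvΔT = 8.59×28.7×(634−287) = 85500 J.
Q = ΔU + W = 21900 J.

21900 J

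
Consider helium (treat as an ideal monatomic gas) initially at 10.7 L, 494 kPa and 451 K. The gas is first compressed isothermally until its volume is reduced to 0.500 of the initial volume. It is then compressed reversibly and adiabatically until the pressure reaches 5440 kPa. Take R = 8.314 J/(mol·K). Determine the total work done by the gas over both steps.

n = P₁V₁/(RT₁) = 494×10.7/(8.314×451) = 1.41 mol.
Step 1 — Isothermal: T stays 451 K; PV = const ⇒ V₂ = 5.35 L, P₂ = 988 kPa.
ΔU = 0 (ideal gas, T constant).
W = nRT ln(V₂/V₁) = 1.41×8.314×451×ln(0.500) = -3660 J.
Q = ΔU + W = -3660 J.
State after step 1: P = 988 kPa, V = 5.35 L, T = 451 K.
Step 2 — Adiabatic: T₂/T₁ = (P₂/P₁)^((γ−1)/γ) ⇒ T₂ = 451×(5.51)^0.400 = 892 K; V₂ = 1.92 L.
ΔU = nCvΔT = 1.41×12.5×(892−451) = 7760 J.
Q = 0 for an adiabatic process, so W = −ΔU = -7760 J.
Net over both steps: W = -11400 J, Q = -3660 J, ΔU = 7760 J.

-11400 J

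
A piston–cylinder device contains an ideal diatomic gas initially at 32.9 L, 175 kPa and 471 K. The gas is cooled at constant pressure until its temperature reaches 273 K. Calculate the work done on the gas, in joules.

2420 J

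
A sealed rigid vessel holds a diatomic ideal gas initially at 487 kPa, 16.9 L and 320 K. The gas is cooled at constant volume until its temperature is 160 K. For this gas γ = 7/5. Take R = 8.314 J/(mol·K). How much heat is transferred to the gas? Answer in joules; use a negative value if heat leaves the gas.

-10300 J

n = P₁V₁/(RT₁) = 487×16.9/(8.314×320) = 3.09 mol.
Isochoric: V stays 16.9 L; P/T = const ⇒ T₂ = 160 K, P₂ = 244 kPa.
W = 0 (no volume change).
ΔU = nCvΔT = 3.09×20.8×(160−320) = -10300 J.
Q = ΔU = -10300 J.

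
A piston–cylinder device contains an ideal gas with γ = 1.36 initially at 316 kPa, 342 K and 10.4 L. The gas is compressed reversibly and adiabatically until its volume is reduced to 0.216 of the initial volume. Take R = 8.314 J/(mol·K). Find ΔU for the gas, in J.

6720 J

n = P₁V₁/(RT₁) = 316×10.4/(8.314×342) = 1.16 mol.
Adiabatic: TV^(γ−1) = const ⇒ T₂ = 342×(4.63)^0.360 = 594 K; PV^γ = const ⇒ P₂ = 2540 kPa.
For an ideal gas ΔU = nCvΔT with Cv = R/(γ−1) = 23.1 J/(mol·K).
ΔU = 1.16×23.1×(594−342) = 6720 J.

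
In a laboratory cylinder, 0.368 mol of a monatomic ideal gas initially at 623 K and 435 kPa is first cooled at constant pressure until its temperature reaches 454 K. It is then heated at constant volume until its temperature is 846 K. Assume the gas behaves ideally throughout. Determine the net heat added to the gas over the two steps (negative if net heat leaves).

V₁ = nRT₁/P₁ = 0.368×8.314×623/435 = 4.38 L.
Step 1 — Isobaric: P stays 435 kPa; V/T = const ⇒ T₂ = 454 K, V₂ = 3.19 L.
W = PΔV = 435×(3.19−4.38) kPa·L = -517 J.
ΔU = nCvΔT = 0.368×12.5×(454−623) = -776 J.
Q = ΔU + W = nCpΔT = -1290 J.
State after step 1: P = 435 kPa, V = 3.19 L, T = 454 K.
Step 2 — Isochoric: V stays 3.19 L; P/T = const ⇒ T₂ = 846 K, P₂ = 811 kPa.
W = 0 (no volume change).
ΔU = nCvΔT = 0.368×12.5×(846−454) = 1800 J.
Q = ΔU = 1800 J.
Net over both steps: W = -517 J, Q = 506 J, ΔU = 1020 J.

506 J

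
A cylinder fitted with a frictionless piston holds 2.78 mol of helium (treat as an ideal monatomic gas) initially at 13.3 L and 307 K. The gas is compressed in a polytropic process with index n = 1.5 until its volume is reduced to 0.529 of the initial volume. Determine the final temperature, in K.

P₁ = nRT₁/V₁ = 2.78×8.314×307/13.3 = 534 kPa.
Polytropic n=1.5: T₂ = T₁(V₁/V₂)^(n−1) = 307×(1.89)^0.50 = 422 K; P₂ = P₁(V₁/V₂)^n = 1390 kPa.

422 K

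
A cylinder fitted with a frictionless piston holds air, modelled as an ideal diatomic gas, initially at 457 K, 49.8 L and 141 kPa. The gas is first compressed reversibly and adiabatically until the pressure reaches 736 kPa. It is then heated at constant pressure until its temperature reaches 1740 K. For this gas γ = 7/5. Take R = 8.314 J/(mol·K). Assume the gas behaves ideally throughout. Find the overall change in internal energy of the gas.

49300 J

n = P₁V₁/(RT₁) = 141×49.8/(8.314×457) = 1.85 mol.
Step 1 — Adiabatic: T₂/T₁ = (P₂/P₁)^((γ−1)/γ) ⇒ T₂ = 457×(5.22)^0.286 = 733 K; V₂ = 15.3 L.
ΔU = nCvΔT = 1.85×20.8×(733−457) = 10600 J.
Q = 0 for an adiabatic process, so W = −ΔU = -10600 J.
State after step 1: P = 736 kPa, V = 15.3 L, T = 733 K.
Step 2 — Isobaric: P stays 736 kPa; V/T = const ⇒ T₂ = 1740 K, V₂ = 36.3 L.
W = PΔV = 736×(36.3−15.3) kPa·L = 15500 J.
ΔU = nCvΔT = 1.85×20.8×(1740−733) = 38700 J.
Q = ΔU + W = nCpΔT = 54200 J.
Net over both steps: W = 4880 J, Q = 54200 J, ΔU = 49300 J.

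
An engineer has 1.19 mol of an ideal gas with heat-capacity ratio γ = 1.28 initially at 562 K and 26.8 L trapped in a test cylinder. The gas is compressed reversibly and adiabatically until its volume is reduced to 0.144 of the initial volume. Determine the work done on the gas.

14300 J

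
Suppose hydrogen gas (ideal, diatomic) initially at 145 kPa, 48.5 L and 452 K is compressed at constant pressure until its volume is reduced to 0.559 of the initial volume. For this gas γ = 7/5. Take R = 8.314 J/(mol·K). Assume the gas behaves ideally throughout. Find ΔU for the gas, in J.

-7750 J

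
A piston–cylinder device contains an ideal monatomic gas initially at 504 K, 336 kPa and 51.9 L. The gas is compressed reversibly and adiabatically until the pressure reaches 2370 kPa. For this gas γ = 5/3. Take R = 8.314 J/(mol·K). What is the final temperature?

Adiabatic: T₂/T₁ = (P₂/P₁)^((γ−1)/γ) ⇒ T₂ = 504×(7.05)^0.400 = 1100 K; V₂ = 16.1 L.

1100 K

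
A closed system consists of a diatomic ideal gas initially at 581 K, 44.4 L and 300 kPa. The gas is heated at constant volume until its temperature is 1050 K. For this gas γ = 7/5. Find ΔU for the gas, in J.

n = P₁V₁/(RT₁) = 300×44.4/(8.314×581) = 2.76 mol.
Isochoric: V stays 44.4 L; P/T = const ⇒ T₂ = 1050 K, P₂ = 542 kPa.
For an ideal gas ΔU = nCvΔT with Cv = (5/2)R = 20.8 J/(mol·K).
ΔU = 2.76×20.8×(1050−581) = 26900 J.

26900 J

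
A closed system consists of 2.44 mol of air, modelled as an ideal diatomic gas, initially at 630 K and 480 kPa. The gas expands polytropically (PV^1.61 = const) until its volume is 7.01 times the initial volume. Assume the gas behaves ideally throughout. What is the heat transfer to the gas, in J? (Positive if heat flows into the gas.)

-7650 J

V₁ = nRT₁/P₁ = 2.44×8.314×630/480 = 26.6 L.
Polytropic n=1.61: T₂ = T₁(V₁/V₂)^(n−1) = 630×(0.143)^0.61 = 192 K; P₂ = P₁(V₁/V₂)^n = 20.9 kPa.
W = (P₁V₁−P₂V₂)/(n−1) = (480×26.6−20.9×187)/0.61 = 14600 J.
ΔU = nCvΔT = 2.44×20.8×(192−630) = -22200 J.
Q = ΔU + W = -7650 J.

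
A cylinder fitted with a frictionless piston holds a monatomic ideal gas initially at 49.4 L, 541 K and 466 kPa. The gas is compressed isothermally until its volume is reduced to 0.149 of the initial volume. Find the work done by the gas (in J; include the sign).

-43800 J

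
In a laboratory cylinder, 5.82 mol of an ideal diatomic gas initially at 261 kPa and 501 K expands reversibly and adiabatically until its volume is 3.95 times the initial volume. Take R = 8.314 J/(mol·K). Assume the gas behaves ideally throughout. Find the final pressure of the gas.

V₁ = nRT₁/P₁ = 5.82×8.314×501/261 = 92.9 L.
Adiabatic: TV^(γ−1) = const ⇒ T₂ = 501×(0.253)^0.400 = 289 K; PV^γ = const ⇒ P₂ = 38.1 kPa.

38.1 kPa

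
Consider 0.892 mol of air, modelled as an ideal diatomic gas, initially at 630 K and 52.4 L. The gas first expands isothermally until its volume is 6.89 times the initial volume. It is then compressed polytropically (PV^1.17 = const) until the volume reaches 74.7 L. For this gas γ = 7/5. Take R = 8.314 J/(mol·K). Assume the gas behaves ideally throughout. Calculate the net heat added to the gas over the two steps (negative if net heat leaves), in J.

P₁ = nRT₁/V₁ = 0.892×8.314×630/52.4 = 89.2 kPa.
Step 1 — Isothermal: T stays 630 K; PV = const ⇒ V₂ = 361 L, P₂ = 12.9 kPa.
ΔU = 0 (ideal gas, T constant).
W = nRT ln(V₂/V₁) = 0.892×8.314×630×ln(6.89) = 9020 J.
Q = ΔU + W = 9020 J.
State after step 1: P = 12.9 kPa, V = 361 L, T = 630 K.
Step 2 — Polytropic n=1.17: T₂ = T₁(V₁/V₂)^(n−1) = 630×(4.83)^0.17 = 823 K; P₂ = P₁(V₁/V₂)^n = 81.8 kPa.
W = (P₁V₁−P₂V₂)/(n−1) = (12.9×361−81.8×74.7)/0.17 = -8440 J.
ΔU = nCvΔT = 0.892×20.8×(823−630) = 3590 J.
Q = ΔU + W = -4850 J.
Net over both steps: W = 577 J, Q = 4160 J, ΔU = 3590 J.

4160 J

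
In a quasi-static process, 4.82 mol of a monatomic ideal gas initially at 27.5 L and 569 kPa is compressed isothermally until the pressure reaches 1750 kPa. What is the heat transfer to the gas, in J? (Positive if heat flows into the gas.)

-17600 J

T₁ = P₁V₁/(nR) = 569×27.5/(4.82×8.314) = 390 K.
Isothermal: T stays 390 K; PV = const ⇒ V₂ = 8.94 L, P₂ = 1750 kPa.
ΔU = 0 (ideal gas, T constant).
W = nRT ln(V₂/V₁) = 4.82×8.314×390×ln(0.325) = -17600 J.
Q = ΔU + W = -17600 J.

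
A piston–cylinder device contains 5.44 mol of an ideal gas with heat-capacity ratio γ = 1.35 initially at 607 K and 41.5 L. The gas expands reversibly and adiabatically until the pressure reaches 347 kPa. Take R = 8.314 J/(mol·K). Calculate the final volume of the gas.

P₁ = nRT₁/V₁ = 5.44×8.314×607/41.5 = 662 kPa.
Adiabatic: T₂/T₁ = (P₂/P₁)^((γ−1)/γ) ⇒ T₂ = 607×(0.525)^0.259 = 513 K; V₂ = 66.9 L.

66.9 L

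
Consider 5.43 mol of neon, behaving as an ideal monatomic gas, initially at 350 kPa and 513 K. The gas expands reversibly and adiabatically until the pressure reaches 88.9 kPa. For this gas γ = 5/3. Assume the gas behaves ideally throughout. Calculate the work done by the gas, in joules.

14700 J

V₁ = nRT₁/P₁ = 5.43×8.314×513/350 = 66.2 L.
Adiabatic: T₂/T₁ = (P₂/P₁)^((γ−1)/γ) ⇒ T₂ = 513×(0.254)^0.400 = 297 K; V₂ = 151 L.
ΔU = nCvΔT = 5.43×12.5×(297−513) = -14700 J.
Q = 0 for an adiabatic process, so W = −ΔU = 14700 J.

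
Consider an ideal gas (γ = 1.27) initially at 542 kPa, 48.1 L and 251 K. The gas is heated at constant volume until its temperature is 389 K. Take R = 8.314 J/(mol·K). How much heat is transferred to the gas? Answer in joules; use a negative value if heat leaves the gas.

n = P₁V₁/(RT₁) = 542×48.1/(8.314×251) = 12.5 mol.
Isochoric: V stays 48.1 L; P/T = const ⇒ T₂ = 389 K, P₂ = 840 kPa.
W = 0 (no volume change).
ΔU = nCvΔT = 12.5×30.8×(389−251) = 53100 J.
Q = ΔU = 53100 J.

53100 J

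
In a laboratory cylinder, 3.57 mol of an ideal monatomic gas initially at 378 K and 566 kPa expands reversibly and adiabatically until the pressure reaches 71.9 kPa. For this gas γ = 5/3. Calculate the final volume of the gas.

V₁ = nRT₁/P₁ = 3.57×8.314×378/566 = 19.8 L.
Adiabatic: T₂/T₁ = (P₂/P₁)^((γ−1)/γ) ⇒ T₂ = 378×(0.127)^0.400 = 166 K; V₂ = 68.4 L.

68.4 L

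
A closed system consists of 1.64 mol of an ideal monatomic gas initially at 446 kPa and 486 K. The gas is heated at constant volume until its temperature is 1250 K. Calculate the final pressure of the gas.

1150 kPa

V₁ = nRT₁/P₁ = 1.64×8.314×486/446 = 14.9 L.
Isochoric: V stays 14.9 L; P/T = const ⇒ T₂ = 1250 K, P₂ = 1150 kPa.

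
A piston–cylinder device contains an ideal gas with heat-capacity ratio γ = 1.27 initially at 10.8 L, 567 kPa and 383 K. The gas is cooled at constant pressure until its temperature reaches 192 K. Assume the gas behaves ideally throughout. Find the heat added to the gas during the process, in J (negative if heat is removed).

-14400 J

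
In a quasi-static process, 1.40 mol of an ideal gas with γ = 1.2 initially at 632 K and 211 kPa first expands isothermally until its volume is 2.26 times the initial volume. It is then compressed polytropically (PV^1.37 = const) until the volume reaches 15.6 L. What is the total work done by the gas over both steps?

-10300 J

V₁ = nRT₁/P₁ = 1.40×8.314×632/211 = 34.9 L.
Step 1 — Isothermal: T stays 632 K; PV = const ⇒ V₂ = 78.8 L, P₂ = 93.4 kPa.
ΔU = 0 (ideal gas, T constant).
W = nRT ln(V₂/V₁) = 1.40×8.314×632×ln(2.26) = 6000 J.
Q = ΔU + W = 6000 J.
State after step 1: P = 93.4 kPa, V = 78.8 L, T = 632 K.
Step 2 — Polytropic n=1.37: T₂ = T₁(V₁/V₂)^(n−1) = 632×(5.05)^0.37 = 1150 K; P₂ = P₁(V₁/V₂)^n = 859 kPa.
W = (P₁V₁−P₂V₂)/(n−1) = (93.4×78.8−859×15.6)/0.37 = -16300 J.
ΔU = nCvΔT = 1.40×41.6×(1150−632) = 30200 J.
Q = ΔU + W = 13900 J.
Net over both steps: W = -10300 J, Q = 19900 J, ΔU = 30200 J.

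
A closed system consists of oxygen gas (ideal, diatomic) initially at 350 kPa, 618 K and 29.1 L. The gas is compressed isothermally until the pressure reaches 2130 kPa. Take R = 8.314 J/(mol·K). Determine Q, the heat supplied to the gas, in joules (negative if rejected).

-18400 J

n = P₁V₁/(RT₁) = 350×29.1/(8.314×618) = 1.98 mol.
Isothermal: T stays 618 K; PV = const ⇒ V₂ = 4.78 L, P₂ = 2130 kPa.
ΔU = 0 (ideal gas, T constant).
W = nRT ln(V₂/V₁) = 1.98×8.314×618×ln(0.164) = -18400 J.
Q = ΔU + W = -18400 J.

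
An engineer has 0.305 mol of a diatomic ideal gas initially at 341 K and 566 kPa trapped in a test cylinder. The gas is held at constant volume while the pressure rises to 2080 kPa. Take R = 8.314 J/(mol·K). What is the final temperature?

V₁ = nRT₁/P₁ = 0.305×8.314×341/566 = 1.53 L.
Isochoric: V stays 1.53 L; P/T = const ⇒ T₂ = 1250 K, P₂ = 2080 kPa.

1250 K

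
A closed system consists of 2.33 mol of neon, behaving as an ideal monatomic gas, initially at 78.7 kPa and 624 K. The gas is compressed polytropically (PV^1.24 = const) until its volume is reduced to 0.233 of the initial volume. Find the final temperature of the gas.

V₁ = nRT₁/P₁ = 2.33×8.314×624/78.7 = 154 L.
Polytropic n=1.24: T₂ = T₁(V₁/V₂)^(n−1) = 624×(4.29)^0.24 = 885 K; P₂ = P₁(V₁/V₂)^n = 479 kPa.

885 K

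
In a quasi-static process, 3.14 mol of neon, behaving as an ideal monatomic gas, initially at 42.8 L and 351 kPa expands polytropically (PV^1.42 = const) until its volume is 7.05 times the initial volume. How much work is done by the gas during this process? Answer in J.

T₁ = P₁V₁/(nR) = 351×42.8/(3.14×8.314) = 575 K.
Polytropic n=1.42: T₂ = T₁(V₁/V₂)^(n−1) = 575×(0.142)^0.42 = 253 K; P₂ = P₁(V₁/V₂)^n = 21.9 kPa.
W = (P₁V₁−P₂V₂)/(n−1) = (351×42.8−21.9×302)/0.42 = 20000 J.

20000 J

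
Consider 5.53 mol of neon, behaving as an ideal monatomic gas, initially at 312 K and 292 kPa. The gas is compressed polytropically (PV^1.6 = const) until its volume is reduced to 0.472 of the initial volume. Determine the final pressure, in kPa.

V₁ = nRT₁/P₁ = 5.53×8.314×312/292 = 49.1 L.
Polytropic n=1.6: T₂ = T₁(V₁/V₂)^(n−1) = 312×(2.12)^0.60 = 490 K; P₂ = P₁(V₁/V₂)^n = 971 kPa.

971 kPa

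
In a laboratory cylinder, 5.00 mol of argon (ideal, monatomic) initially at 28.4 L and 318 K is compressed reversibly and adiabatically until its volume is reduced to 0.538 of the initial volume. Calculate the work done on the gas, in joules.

P₁ = nRT₁/V₁ = 5.00×8.314×318/28.4 = 465 kPa.
Adiabatic: TV^(γ−1) = const ⇒ T₂ = 318×(1.86)^0.667 = 481 K; PV^γ = const ⇒ P₂ = 1310 kPa.
ΔU = nCvΔT = 5.00×12.5×(481−318) = 10100 J.
Q = 0 for an adiabatic process, so W = −ΔU = -10100 J.
Work done on the gas = −W_by = 10100 J.

10100 J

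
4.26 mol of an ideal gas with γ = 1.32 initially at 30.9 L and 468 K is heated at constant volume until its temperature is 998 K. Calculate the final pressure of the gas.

1140 kPa

P₁ = nRT₁/V₁ = 4.26×8.314×468/30.9 = 536 kPa.
Isochoric: V stays 30.9 L; P/T = const ⇒ T₂ = 998 K, P₂ = 1140 kPa.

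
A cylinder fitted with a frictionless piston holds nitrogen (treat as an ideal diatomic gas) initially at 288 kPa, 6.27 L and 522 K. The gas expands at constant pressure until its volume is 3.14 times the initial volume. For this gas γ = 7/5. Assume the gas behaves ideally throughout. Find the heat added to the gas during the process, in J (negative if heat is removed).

n = P₁V₁/(RT₁) = 288×6.27/(8.314×522) = 0.416 mol.
Isobaric: P stays 288 kPa; V/T = const ⇒ T₂ = 1640 K, V₂ = 19.7 L.
W = PΔV = 288×(19.7−6.27) kPa·L = 3860 J.
ΔU = nCvΔT = 0.416×20.8×(1640−522) = 9660 J.
Q = ΔU + W = nCpΔT = 13500 J.

13500 J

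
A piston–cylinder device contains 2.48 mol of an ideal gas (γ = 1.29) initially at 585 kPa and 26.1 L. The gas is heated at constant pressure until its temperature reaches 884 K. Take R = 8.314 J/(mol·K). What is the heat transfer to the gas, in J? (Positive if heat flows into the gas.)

T₁ = P₁V₁/(nR) = 585×26.1/(2.48×8.314) = 741 K.
Isobaric: P stays 585 kPa; V/T = const ⇒ T₂ = 884 K, V₂ = 31.2 L.
W = PΔV = 585×(31.2−26.1) kPa·L = 2960 J.
ΔU = nCvΔT = 2.48×28.7×(884−741) = 10200 J.
Q = ΔU + W = nCpΔT = 13200 J.

13200 J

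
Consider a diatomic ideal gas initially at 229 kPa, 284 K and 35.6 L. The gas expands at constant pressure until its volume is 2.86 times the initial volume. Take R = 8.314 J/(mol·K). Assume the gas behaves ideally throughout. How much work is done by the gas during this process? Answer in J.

n = P₁V₁/(RT₁) = 229×35.6/(8.314×284) = 3.45 mol.
Isobaric: P stays 229 kPa; V/T = const ⇒ T₂ = 812 K, V₂ = 102 L.
W = PΔV = 229×(102−35.6) kPa·L = 15200 J.

15200 J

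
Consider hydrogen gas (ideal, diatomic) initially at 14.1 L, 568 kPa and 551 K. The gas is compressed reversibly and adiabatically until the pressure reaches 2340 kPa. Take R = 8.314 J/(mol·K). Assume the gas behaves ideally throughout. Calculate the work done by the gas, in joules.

n = P₁V₁/(RT₁) = 568×14.1/(8.314×551) = 1.75 mol.
Adiabatic: T₂/T₁ = (P₂/P₁)^((γ−1)/γ) ⇒ T₂ = 551×(4.12)^0.286 = 826 K; V₂ = 5.13 L.
ΔU = nCvΔT = 1.75×20.8×(826−551) = 9980 J.
Q = 0 for an adiabatic process, so W = −ΔU = -9980 J.

-9980 J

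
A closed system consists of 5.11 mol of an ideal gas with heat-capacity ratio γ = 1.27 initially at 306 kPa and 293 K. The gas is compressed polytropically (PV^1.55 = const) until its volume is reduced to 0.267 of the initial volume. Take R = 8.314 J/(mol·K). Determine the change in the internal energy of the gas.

V₁ = nRT₁/P₁ = 5.11×8.314×293/306 = 40.7 L.
Polytropic n=1.55: T₂ = T₁(V₁/V₂)^(n−1) = 293×(3.75)^0.55 = 606 K; P₂ = P₁(V₁/V₂)^n = 2370 kPa.
For an ideal gas ΔU = nCvΔT with Cv = R/(γ−1) = 30.8 J/(mol·K).
ΔU = 5.11×30.8×(606−293) = 49200 J.

49200 J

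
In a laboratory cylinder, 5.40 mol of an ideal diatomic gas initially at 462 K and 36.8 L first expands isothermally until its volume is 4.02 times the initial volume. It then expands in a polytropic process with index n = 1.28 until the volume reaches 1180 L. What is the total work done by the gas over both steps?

61500 J

P₁ = nRT₁/V₁ = 5.40×8.314×462/36.8 = 564 kPa.
Step 1 — Isothermal: T stays 462 K; PV = const ⇒ V₂ = 148 L, P₂ = 140 kPa.
ΔU = 0 (ideal gas, T constant).
W = nRT ln(V₂/V₁) = 5.40×8.314×462×ln(4.02) = 28900 J.
Q = ΔU + W = 28900 J.
State after step 1: P = 140 kPa, V = 148 L, T = 462 K.
Step 2 — Polytropic n=1.28: T₂ = T₁(V₁/V₂)^(n−1) = 462×(0.125)^0.28 = 258 K; P₂ = P₁(V₁/V₂)^n = 9.83 kPa.
W = (P₁V₁−P₂V₂)/(n−1) = (140×148−9.83×1180)/0.28 = 32700 J.
ΔU = nCvΔT = 5.40×20.8×(258−462) = -22900 J.
Q = ΔU + W = 9800 J.
Net over both steps: W = 61500 J, Q = 38700 J, ΔU = -22900 J.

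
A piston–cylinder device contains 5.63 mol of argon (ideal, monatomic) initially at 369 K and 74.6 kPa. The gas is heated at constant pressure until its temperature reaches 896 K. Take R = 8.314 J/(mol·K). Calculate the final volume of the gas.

562 L

V₁ = nRT₁/P₁ = 5.63×8.314×369/74.6 = 232 L.
Isobaric: P stays 74.6 kPa; V/T = const ⇒ T₂ = 896 K, V₂ = 562 L.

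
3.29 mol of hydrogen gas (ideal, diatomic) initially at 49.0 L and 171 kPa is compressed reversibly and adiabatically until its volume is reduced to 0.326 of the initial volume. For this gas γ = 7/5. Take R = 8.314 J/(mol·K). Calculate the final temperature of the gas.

T₁ = P₁V₁/(nR) = 171×49.0/(3.29×8.314) = 306 K.
Adiabatic: TV^(γ−1) = const ⇒ T₂ = 306×(3.07)^0.400 = 480 K; PV^γ = const ⇒ P₂ = 821 kPa.

480 K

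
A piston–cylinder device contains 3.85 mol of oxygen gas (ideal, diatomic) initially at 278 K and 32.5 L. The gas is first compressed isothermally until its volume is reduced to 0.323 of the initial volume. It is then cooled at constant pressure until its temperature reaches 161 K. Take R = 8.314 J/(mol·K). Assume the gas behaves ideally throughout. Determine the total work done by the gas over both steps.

-13800 J

P₁ = nRT₁/V₁ = 3.85×8.314×278/32.5 = 274 kPa.
Step 1 — Isothermal: T stays 278 K; PV = const ⇒ V₂ = 10.5 L, P₂ = 848 kPa.
ΔU = 0 (ideal gas, T constant).
W = nRT ln(V₂/V₁) = 3.85×8.314×278×ln(0.323) = -10100 J.
Q = ΔU + W = -10100 J.
State after step 1: P = 848 kPa, V = 10.5 L, T = 278 K.
Step 2 — Isobaric: P stays 848 kPa; V/T = const ⇒ T₂ = 161 K, V₂ = 6.08 L.
W = PΔV = 848×(6.08−10.5) kPa·L = -3750 J.
ΔU = nCvΔT = 3.85×20.8×(161−278) = -9360 J.
Q = ΔU + W = nCpΔT = -13100 J.
Net over both steps: W = -13800 J, Q = -23200 J, ΔU = -9360 J.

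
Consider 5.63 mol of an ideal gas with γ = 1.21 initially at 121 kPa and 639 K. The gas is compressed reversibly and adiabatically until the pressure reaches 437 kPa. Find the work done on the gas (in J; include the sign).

35600 J

V₁ = nRT₁/P₁ = 5.63×8.314×639/121 = 247 L.
Adiabatic: T₂/T₁ = (P₂/P₁)^((γ−1)/γ) ⇒ T₂ = 639×(3.61)^0.174 = 799 K; V₂ = 85.5 L.
ΔU = nCvΔT = 5.63×39.6×(799−639) = 35600 J.
Q = 0 for an adiabatic process, so W = −ΔU = -35600 J.
Work done on the gas = −W_by = 35600 J.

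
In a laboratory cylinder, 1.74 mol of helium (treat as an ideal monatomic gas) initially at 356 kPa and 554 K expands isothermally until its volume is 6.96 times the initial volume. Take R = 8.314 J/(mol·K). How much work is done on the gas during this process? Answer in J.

-15500 J

V₁ = nRT₁/P₁ = 1.74×8.314×554/356 = 22.5 L.
Isothermal: T stays 554 K; PV = const ⇒ V₂ = 157 L, P₂ = 51.1 kPa.
W = nRT ln(V₂/V₁) = 1.74×8.314×554×ln(6.96) = 15500 J.
Work done on the gas = −W_by = -15500 J.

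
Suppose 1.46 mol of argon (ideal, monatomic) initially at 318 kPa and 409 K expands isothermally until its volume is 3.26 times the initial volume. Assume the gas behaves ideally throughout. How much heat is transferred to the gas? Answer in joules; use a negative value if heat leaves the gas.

5870 J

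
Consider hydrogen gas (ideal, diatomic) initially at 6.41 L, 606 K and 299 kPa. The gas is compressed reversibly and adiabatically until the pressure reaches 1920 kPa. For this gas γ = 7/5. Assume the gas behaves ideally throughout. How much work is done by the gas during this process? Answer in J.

n = P₁V₁/(RT₁) = 299×6.41/(8.314×606) = 0.380 mol.
Adiabatic: T₂/T₁ = (P₂/P₁)^((γ−1)/γ) ⇒ T₂ = 606×(6.42)^0.286 = 1030 K; V₂ = 1.70 L.
ΔU = nCvΔT = 0.380×20.8×(1030−606) = 3360 J.
Q = 0 for an adiabatic process, so W = −ΔU = -3360 J.

-3360 J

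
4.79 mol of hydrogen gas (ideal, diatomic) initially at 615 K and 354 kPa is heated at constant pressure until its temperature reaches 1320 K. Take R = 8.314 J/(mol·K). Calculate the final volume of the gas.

148 L

V₁ = nRT₁/P₁ = 4.79×8.314×615/354 = 69.2 L.
Isobaric: P stays 354 kPa; V/T = const ⇒ T₂ = 1320 K, V₂ = 148 L.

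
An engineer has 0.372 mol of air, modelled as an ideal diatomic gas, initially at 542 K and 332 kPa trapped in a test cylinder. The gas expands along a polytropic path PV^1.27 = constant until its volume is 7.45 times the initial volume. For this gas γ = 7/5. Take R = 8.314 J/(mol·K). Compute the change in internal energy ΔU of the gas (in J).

V₁ = nRT₁/P₁ = 0.372×8.314×542/332 = 5.05 L.
Polytropic n=1.27: T₂ = T₁(V₁/V₂)^(n−1) = 542×(0.134)^0.27 = 315 K; P₂ = P₁(V₁/V₂)^n = 25.9 kPa.
For an ideal gas ΔU = nCvΔT with Cv = (5/2)R = 20.8 J/(mol·K).
ΔU = 0.372×20.8×(315−542) = -1750 J.

-1750 J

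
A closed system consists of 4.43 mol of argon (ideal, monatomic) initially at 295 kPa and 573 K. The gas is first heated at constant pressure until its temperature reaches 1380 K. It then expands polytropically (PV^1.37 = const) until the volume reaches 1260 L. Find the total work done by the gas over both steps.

V₁ = nRT₁/P₁ = 4.43×8.314×573/295 = 71.5 L.
Step 1 — Isobaric: P stays 295 kPa; V/T = const ⇒ T₂ = 1380 K, V₂ = 172 L.
W = PΔV = 295×(172−71.5) kPa·L = 29700 J.
ΔU = nCvΔT = 4.43×12.5×(1380−573) = 44600 J.
Q = ΔU + W = nCpΔT = 74300 J.
State after step 1: P = 295 kPa, V = 172 L, T = 1380 K.
Step 2 — Polytropic n=1.37: T₂ = T₁(V₁/V₂)^(n−1) = 1380×(0.137)^0.37 = 661 K; P₂ = P₁(V₁/V₂)^n = 19.3 kPa.
W = (P₁V₁−P₂V₂)/(n−1) = (295×172−19.3×1260)/0.37 = 71600 J.
ΔU = nCvΔT = 4.43×12.5×(661−1380) = -39700 J.
Q = ΔU + W = 31900 J.
Net over both steps: W = 101000 J, Q = 106000 J, ΔU = 4860 J.

101000 J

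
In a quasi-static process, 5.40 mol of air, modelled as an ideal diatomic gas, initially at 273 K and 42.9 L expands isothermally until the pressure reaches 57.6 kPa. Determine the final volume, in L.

213 L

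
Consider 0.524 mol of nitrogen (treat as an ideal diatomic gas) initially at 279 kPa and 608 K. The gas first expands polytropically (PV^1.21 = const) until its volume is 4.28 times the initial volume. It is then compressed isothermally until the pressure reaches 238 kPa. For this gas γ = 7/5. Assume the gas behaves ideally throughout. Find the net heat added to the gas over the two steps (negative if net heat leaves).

-1550 J

V₁ = nRT₁/P₁ = 0.524×8.314×608/279 = 9.49 L.
Step 1 — Polytropic n=1.21: T₂ = T₁(V₁/V₂)^(n−1) = 608×(0.234)^0.21 = 448 K; P₂ = P₁(V₁/V₂)^n = 48.0 kPa.
W = (P₁V₁−P₂V₂)/(n−1) = (279×9.49−48.0×40.6)/0.21 = 3320 J.
ΔU = nCvΔT = 0.524×20.8×(448−608) = -1740 J.
Q = ΔU + W = 1580 J.
State after step 1: P = 48.0 kPa, V = 40.6 L, T = 448 K.
Step 2 — Isothermal: T stays 448 K; PV = const ⇒ V₂ = 8.20 L, P₂ = 238 kPa.
ΔU = 0 (ideal gas, T constant).
W = nRT ln(V₂/V₁) = 0.524×8.314×448×ln(0.202) = -3120 J.
Q = ΔU + W = -3120 J.
Net over both steps: W = 195 J, Q = -1550 J, ΔU = -1740 J.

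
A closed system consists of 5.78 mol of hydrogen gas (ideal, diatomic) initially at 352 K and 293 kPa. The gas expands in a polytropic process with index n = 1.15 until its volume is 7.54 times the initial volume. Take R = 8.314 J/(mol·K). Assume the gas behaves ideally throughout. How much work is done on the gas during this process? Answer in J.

-29500 J

V₁ = nRT₁/P₁ = 5.78×8.314×352/293 = 57.7 L.
Polytropic n=1.15: T₂ = T₁(V₁/V₂)^(n−1) = 352×(0.133)^0.15 = 260 K; P₂ = P₁(V₁/V₂)^n = 28.7 kPa.
W = (P₁V₁−P₂V₂)/(n−1) = (293×57.7−28.7×435)/0.15 = 29500 J.
Work done on the gas = −W_by = -29500 J.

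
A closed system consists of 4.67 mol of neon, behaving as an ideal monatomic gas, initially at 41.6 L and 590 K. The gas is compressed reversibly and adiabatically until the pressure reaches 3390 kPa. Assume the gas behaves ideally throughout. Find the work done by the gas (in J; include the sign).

-36700 J

P₁ = nRT₁/V₁ = 4.67×8.314×590/41.6 = 551 kPa.
Adiabatic: T₂/T₁ = (P₂/P₁)^((γ−1)/γ) ⇒ T₂ = 590×(6.16)^0.400 = 1220 K; V₂ = 14.0 L.
ΔU = nCvΔT = 4.67×12.5×(1220−590) = 36700 J.
Q = 0 for an adiabatic process, so W = −ΔU = -36700 J.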